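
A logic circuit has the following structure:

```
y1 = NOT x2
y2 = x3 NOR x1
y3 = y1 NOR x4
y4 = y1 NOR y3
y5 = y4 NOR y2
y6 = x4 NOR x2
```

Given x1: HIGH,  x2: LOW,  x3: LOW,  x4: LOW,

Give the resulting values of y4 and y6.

y1 = NOT x2 = NOT LOW = HIGH
y3 = y1 NOR x4 = HIGH NOR LOW = LOW
y4 = y1 NOR y3 = HIGH NOR LOW = LOW
y6 = x4 NOR x2 = LOW NOR LOW = HIGH

y4 = LOW, y6 = HIGH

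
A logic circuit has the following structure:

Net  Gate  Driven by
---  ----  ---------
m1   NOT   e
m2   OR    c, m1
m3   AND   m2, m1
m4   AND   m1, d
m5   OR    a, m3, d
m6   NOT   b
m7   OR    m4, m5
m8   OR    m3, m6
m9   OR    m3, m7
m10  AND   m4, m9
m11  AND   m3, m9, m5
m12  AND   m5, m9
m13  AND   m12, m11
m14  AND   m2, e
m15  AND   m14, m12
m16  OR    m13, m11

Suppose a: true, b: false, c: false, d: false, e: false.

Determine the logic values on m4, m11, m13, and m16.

m1 = NOT e = NOT false = true
m2 = c OR m1 = false OR true = true
m3 = m2 AND m1 = true AND true = true
m4 = m1 AND d = true AND false = false
m5 = a OR m3 OR d = true OR true OR false = true
m7 = m4 OR m5 = false OR true = true
m9 = m3 OR m7 = true OR true = true
m11 = m3 AND m9 AND m5 = true AND true AND true = true
m12 = m5 AND m9 = true AND true = true
m13 = m12 AND m11 = true AND true = true
m16 = m13 OR m11 = true OR true = true

m4 = false; m11 = true; m13 = true; m16 = true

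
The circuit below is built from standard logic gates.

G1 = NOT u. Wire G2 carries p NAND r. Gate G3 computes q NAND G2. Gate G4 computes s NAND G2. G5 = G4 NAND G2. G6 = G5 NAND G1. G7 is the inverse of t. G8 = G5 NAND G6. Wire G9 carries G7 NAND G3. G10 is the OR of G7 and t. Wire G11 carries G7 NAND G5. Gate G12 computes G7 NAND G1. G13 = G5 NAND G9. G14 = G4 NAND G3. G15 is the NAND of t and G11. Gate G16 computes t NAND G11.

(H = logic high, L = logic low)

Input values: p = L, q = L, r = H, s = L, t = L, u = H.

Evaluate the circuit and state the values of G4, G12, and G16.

G4 = H, G12 = H, G16 = H

G1 = NOT u = NOT H = L
G2 = p NAND r = L NAND H = H
G4 = s NAND G2 = L NAND H = H
G5 = G4 NAND G2 = H NAND H = L
G7 = NOT t = NOT L = H
G11 = G7 NAND G5 = H NAND L = H
G12 = G7 NAND G1 = H NAND L = H
G16 = t NAND G11 = L NAND H = H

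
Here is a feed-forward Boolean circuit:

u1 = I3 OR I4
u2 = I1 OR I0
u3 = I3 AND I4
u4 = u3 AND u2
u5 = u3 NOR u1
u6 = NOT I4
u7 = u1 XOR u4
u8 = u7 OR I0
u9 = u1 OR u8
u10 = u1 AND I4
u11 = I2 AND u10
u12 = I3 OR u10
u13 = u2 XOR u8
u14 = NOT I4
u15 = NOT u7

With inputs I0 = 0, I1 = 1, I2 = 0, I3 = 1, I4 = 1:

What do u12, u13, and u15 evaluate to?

u12 = 1, u13 = 1, u15 = 1

u1 = I3 OR I4 = 1 OR 1 = 1
u2 = I1 OR I0 = 1 OR 0 = 1
u3 = I3 AND I4 = 1 AND 1 = 1
u4 = u3 AND u2 = 1 AND 1 = 1
u7 = u1 XOR u4 = 1 XOR 1 = 0
u8 = u7 OR I0 = 0 OR 0 = 0
u10 = u1 AND I4 = 1 AND 1 = 1
u12 = I3 OR u10 = 1 OR 1 = 1
u13 = u2 XOR u8 = 1 XOR 0 = 1
u15 = NOT u7 = NOT 0 = 1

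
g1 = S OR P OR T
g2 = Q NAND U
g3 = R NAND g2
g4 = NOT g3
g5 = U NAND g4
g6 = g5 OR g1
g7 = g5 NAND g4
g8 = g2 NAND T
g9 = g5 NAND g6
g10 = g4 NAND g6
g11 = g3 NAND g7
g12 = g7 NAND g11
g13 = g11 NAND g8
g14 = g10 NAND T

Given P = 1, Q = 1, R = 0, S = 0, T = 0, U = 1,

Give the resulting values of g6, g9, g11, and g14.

g6 = 1, g9 = 0, g11 = 0, g14 = 1

g1 = S OR P OR T = 0 OR 1 OR 0 = 1
g2 = Q NAND U = 1 NAND 1 = 0
g3 = R NAND g2 = 0 NAND 0 = 1
g4 = NOT g3 = NOT 1 = 0
g5 = U NAND g4 = 1 NAND 0 = 1
g6 = g5 OR g1 = 1 OR 1 = 1
g7 = g5 NAND g4 = 1 NAND 0 = 1
g9 = g5 NAND g6 = 1 NAND 1 = 0
g10 = g4 NAND g6 = 0 NAND 1 = 1
g11 = g3 NAND g7 = 1 NAND 1 = 0
g14 = g10 NAND T = 1 NAND 0 = 1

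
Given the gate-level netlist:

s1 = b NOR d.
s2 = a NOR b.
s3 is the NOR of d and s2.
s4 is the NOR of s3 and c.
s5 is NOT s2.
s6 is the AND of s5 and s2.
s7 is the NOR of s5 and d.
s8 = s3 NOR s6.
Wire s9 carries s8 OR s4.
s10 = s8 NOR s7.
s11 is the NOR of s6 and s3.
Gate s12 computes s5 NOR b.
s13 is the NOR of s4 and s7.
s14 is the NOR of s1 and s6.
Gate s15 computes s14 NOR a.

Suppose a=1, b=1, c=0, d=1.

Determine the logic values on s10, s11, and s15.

s10 = 0; s11 = 1; s15 = 0

s1 = b NOR d = 1 NOR 1 = 0
s2 = a NOR b = 1 NOR 1 = 0
s3 = d NOR s2 = 1 NOR 0 = 0
s5 = NOT s2 = NOT 0 = 1
s6 = s5 AND s2 = 1 AND 0 = 0
s7 = s5 NOR d = 1 NOR 1 = 0
s8 = s3 NOR s6 = 0 NOR 0 = 1
s10 = s8 NOR s7 = 1 NOR 0 = 0
s11 = s6 NOR s3 = 0 NOR 0 = 1
s14 = s1 NOR s6 = 0 NOR 0 = 1
s15 = s14 NOR a = 1 NOR 1 = 0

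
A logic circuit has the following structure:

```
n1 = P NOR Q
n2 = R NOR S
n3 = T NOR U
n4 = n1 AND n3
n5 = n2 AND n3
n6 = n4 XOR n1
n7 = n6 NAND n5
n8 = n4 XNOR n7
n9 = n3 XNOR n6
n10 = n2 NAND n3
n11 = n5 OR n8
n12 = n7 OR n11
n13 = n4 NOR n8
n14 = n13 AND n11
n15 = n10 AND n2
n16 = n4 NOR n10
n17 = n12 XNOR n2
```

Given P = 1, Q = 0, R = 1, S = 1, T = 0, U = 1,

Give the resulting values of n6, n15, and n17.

n6 = 0; n15 = 0; n17 = 0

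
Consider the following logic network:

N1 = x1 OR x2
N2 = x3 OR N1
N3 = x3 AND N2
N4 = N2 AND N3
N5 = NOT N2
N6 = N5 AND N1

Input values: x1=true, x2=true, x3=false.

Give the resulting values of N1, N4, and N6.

N1 = x1 OR x2 = true OR true = true
N2 = x3 OR N1 = false OR true = true
N3 = x3 AND N2 = false AND true = false
N4 = N2 AND N3 = true AND false = false
N5 = NOT N2 = NOT true = false
N6 = N5 AND N1 = false AND true = false

N1 = true, N4 = false, N6 = false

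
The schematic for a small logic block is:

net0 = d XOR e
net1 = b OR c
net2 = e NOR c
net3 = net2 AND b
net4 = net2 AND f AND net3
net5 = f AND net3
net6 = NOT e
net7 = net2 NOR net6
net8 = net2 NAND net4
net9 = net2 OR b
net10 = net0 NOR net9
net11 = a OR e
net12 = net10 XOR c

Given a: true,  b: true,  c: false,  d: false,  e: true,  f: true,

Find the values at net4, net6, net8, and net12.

net4 = false  net6 = false  net8 = true  net12 = false

net0 = d XOR e = false XOR true = true
net2 = e NOR c = true NOR false = false
net3 = net2 AND b = false AND true = false
net4 = net2 AND f AND net3 = false AND true AND false = false
net6 = NOT e = NOT true = false
net8 = net2 NAND net4 = false NAND false = true
net9 = net2 OR b = false OR true = true
net10 = net0 NOR net9 = true NOR true = false
net12 = net10 XOR c = false XOR false = false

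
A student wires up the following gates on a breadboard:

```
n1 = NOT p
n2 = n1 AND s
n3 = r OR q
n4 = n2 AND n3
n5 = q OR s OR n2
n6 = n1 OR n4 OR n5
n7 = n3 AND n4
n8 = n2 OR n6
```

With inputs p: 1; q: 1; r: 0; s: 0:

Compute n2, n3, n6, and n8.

n2 = 0; n3 = 1; n6 = 1; n8 = 1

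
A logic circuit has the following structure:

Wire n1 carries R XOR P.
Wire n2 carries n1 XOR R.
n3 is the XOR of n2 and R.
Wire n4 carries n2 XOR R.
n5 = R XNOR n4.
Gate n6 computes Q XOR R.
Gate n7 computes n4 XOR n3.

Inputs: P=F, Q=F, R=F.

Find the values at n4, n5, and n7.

n4 = F  n5 = T  n7 = F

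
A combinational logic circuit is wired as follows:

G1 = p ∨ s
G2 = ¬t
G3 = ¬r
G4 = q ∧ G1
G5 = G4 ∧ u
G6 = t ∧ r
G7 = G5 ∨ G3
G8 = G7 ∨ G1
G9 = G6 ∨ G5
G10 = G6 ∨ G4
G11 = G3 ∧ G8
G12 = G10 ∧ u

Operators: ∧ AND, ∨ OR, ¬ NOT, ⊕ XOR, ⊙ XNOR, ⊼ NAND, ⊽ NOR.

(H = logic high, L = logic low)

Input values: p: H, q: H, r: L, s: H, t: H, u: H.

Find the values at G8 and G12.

G8 = H, G12 = H

G1 = p OR s = H OR H = H
G3 = NOT r = NOT L = H
G4 = q AND G1 = H AND H = H
G5 = G4 AND u = H AND H = H
G6 = t AND r = H AND L = L
G7 = G5 OR G3 = H OR H = H
G8 = G7 OR G1 = H OR H = H
G10 = G6 OR G4 = L OR H = H
G12 = G10 AND u = H AND H = H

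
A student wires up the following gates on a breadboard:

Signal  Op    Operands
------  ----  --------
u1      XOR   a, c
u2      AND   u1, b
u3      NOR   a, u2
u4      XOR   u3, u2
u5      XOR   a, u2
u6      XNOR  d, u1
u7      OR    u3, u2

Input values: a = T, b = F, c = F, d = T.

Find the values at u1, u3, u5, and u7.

u1 = a XOR c = T XOR F = T
u2 = u1 AND b = T AND F = F
u3 = a NOR u2 = T NOR F = F
u5 = a XOR u2 = T XOR F = T
u7 = u3 OR u2 = F OR F = F

u1 = T; u3 = F; u5 = T; u7 = F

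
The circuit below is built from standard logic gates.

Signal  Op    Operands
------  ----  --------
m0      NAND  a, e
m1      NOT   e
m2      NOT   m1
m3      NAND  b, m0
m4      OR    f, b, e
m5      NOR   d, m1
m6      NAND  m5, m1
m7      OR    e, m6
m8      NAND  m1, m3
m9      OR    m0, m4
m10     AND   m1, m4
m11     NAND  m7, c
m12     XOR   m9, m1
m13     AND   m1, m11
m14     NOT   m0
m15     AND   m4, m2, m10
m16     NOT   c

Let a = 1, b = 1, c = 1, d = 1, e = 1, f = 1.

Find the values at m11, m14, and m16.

m11 = 0, m14 = 1, m16 = 0

m0 = a NAND e = 1 NAND 1 = 0
m1 = NOT e = NOT 1 = 0
m5 = d NOR m1 = 1 NOR 0 = 0
m6 = m5 NAND m1 = 0 NAND 0 = 1
m7 = e OR m6 = 1 OR 1 = 1
m11 = m7 NAND c = 1 NAND 1 = 0
m14 = NOT m0 = NOT 0 = 1
m16 = NOT c = NOT 1 = 0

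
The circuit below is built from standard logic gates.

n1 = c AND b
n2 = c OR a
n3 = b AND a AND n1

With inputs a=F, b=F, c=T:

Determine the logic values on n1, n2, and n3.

n1 = c AND b = T AND F = F
n2 = c OR a = T OR F = T
n3 = b AND a AND n1 = F AND F AND F = F

n1 = F; n2 = T; n3 = F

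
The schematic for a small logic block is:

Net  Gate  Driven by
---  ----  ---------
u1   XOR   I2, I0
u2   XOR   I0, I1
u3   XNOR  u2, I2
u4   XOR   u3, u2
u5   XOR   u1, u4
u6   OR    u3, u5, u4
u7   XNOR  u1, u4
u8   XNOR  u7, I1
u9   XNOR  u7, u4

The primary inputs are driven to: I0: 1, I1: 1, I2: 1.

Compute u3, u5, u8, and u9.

u1 = I2 XOR I0 = 1 XOR 1 = 0
u2 = I0 XOR I1 = 1 XOR 1 = 0
u3 = u2 XNOR I2 = 0 XNOR 1 = 0
u4 = u3 XOR u2 = 0 XOR 0 = 0
u5 = u1 XOR u4 = 0 XOR 0 = 0
u7 = u1 XNOR u4 = 0 XNOR 0 = 1
u8 = u7 XNOR I1 = 1 XNOR 1 = 1
u9 = u7 XNOR u4 = 1 XNOR 0 = 0

u3 = 0  u5 = 0  u8 = 1  u9 = 0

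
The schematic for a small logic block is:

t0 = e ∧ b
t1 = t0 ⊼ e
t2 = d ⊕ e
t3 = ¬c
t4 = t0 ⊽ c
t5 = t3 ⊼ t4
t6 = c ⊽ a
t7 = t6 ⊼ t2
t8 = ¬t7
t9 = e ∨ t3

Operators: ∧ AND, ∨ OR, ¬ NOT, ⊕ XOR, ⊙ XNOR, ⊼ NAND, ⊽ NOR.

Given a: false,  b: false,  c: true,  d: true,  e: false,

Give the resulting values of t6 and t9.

t3 = NOT c = NOT true = false
t6 = c NOR a = true NOR false = false
t9 = e OR t3 = false OR false = false

t6 = false  t9 = false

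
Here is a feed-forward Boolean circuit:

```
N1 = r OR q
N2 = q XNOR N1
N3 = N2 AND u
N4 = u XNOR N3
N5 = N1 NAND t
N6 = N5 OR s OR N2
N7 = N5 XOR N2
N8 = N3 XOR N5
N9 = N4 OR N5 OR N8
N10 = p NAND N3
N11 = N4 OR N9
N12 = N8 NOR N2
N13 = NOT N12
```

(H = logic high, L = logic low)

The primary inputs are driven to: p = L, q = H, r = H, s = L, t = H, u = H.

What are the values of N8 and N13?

N8 = H, N13 = H

N1 = r OR q = H OR H = H
N2 = q XNOR N1 = H XNOR H = H
N3 = N2 AND u = H AND H = H
N5 = N1 NAND t = H NAND H = L
N8 = N3 XOR N5 = H XOR L = H
N12 = N8 NOR N2 = H NOR H = L
N13 = NOT N12 = NOT L = H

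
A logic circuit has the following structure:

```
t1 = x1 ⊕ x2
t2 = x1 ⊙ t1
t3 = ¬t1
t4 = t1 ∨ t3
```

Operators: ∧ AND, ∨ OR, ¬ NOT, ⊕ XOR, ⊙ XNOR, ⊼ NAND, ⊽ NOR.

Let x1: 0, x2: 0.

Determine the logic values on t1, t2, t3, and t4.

t1 = x1 XOR x2 = 0 XOR 0 = 0
t2 = x1 XNOR t1 = 0 XNOR 0 = 1
t3 = NOT t1 = NOT 0 = 1
t4 = t1 OR t3 = 0 OR 1 = 1

t1 = 0  t2 = 1  t3 = 1  t4 = 1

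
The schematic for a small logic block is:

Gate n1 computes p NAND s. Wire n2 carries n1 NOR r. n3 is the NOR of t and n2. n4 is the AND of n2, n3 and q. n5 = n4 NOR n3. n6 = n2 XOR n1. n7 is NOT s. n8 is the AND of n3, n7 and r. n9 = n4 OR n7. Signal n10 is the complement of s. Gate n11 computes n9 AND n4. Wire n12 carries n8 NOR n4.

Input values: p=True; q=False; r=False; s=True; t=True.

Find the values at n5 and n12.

n5 = True, n12 = True

n1 = p NAND s = True NAND True = False
n2 = n1 NOR r = False NOR False = True
n3 = t NOR n2 = True NOR True = False
n4 = n2 AND n3 AND q = True AND False AND False = False
n5 = n4 NOR n3 = False NOR False = True
n7 = NOT s = NOT True = False
n8 = n3 AND n7 AND r = False AND False AND False = False
n12 = n8 NOR n4 = False NOR False = True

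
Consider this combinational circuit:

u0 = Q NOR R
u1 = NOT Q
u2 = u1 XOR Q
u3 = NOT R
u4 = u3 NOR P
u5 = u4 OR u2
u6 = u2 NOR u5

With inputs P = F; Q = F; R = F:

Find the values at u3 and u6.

u1 = NOT Q = NOT F = T
u2 = u1 XOR Q = T XOR F = T
u3 = NOT R = NOT F = T
u4 = u3 NOR P = T NOR F = F
u5 = u4 OR u2 = F OR T = T
u6 = u2 NOR u5 = T NOR T = F

u3 = T, u6 = F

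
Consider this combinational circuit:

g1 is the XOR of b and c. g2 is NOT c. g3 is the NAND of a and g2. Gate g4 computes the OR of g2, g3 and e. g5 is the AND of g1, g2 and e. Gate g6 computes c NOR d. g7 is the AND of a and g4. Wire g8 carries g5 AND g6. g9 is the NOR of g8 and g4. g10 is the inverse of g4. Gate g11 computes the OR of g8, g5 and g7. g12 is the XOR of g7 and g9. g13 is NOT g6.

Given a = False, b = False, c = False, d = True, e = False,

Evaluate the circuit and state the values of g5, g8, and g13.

g1 = b XOR c = False XOR False = False
g2 = NOT c = NOT False = True
g5 = g1 AND g2 AND e = False AND True AND False = False
g6 = c NOR d = False NOR True = False
g8 = g5 AND g6 = False AND False = False
g13 = NOT g6 = NOT False = True

g5 = False; g8 = False; g13 = True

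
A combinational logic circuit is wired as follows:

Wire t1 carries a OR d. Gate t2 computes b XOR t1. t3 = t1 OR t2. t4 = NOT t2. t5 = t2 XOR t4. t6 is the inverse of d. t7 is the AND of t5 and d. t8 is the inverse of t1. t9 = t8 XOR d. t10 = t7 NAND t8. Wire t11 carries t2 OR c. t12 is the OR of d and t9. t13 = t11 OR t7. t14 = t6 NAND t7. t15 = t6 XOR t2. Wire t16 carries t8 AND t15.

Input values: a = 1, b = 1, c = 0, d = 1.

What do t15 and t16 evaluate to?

t15 = 0  t16 = 0

t1 = a OR d = 1 OR 1 = 1
t2 = b XOR t1 = 1 XOR 1 = 0
t6 = NOT d = NOT 1 = 0
t8 = NOT t1 = NOT 1 = 0
t15 = t6 XOR t2 = 0 XOR 0 = 0
t16 = t8 AND t15 = 0 AND 0 = 0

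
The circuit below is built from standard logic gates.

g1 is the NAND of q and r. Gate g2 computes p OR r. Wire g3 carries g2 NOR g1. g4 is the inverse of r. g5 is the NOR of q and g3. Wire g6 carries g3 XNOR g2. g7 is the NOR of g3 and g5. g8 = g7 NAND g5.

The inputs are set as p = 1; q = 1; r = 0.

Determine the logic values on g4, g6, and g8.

g4 = 1, g6 = 0, g8 = 1

g1 = q NAND r = 1 NAND 0 = 1
g2 = p OR r = 1 OR 0 = 1
g3 = g2 NOR g1 = 1 NOR 1 = 0
g4 = NOT r = NOT 0 = 1
g5 = q NOR g3 = 1 NOR 0 = 0
g6 = g3 XNOR g2 = 0 XNOR 1 = 0
g7 = g3 NOR g5 = 0 NOR 0 = 1
g8 = g7 NAND g5 = 1 NAND 0 = 1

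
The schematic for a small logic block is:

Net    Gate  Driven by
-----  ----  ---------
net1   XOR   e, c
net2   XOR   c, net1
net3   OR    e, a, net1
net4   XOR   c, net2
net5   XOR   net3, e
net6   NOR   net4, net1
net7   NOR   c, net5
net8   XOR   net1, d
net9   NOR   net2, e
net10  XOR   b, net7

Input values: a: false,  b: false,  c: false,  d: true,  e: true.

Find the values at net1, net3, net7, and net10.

net1 = true, net3 = true, net7 = true, net10 = true

net1 = e XOR c = true XOR false = true
net3 = e OR a OR net1 = true OR false OR true = true
net5 = net3 XOR e = true XOR true = false
net7 = c NOR net5 = false NOR false = true
net10 = b XOR net7 = false XOR true = true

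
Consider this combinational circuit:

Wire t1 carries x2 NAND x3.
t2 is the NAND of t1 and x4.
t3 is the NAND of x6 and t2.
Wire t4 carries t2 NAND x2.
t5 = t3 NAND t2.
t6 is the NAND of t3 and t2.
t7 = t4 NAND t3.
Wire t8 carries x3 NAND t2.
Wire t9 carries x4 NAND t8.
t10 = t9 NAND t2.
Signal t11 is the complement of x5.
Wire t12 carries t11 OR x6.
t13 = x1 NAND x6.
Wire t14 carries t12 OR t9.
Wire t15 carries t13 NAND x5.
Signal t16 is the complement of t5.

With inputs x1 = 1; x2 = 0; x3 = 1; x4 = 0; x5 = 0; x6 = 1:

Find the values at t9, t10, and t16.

t9 = 1  t10 = 0  t16 = 0

t1 = x2 NAND x3 = 0 NAND 1 = 1
t2 = t1 NAND x4 = 1 NAND 0 = 1
t3 = x6 NAND t2 = 1 NAND 1 = 0
t5 = t3 NAND t2 = 0 NAND 1 = 1
t8 = x3 NAND t2 = 1 NAND 1 = 0
t9 = x4 NAND t8 = 0 NAND 0 = 1
t10 = t9 NAND t2 = 1 NAND 1 = 0
t16 = NOT t5 = NOT 1 = 0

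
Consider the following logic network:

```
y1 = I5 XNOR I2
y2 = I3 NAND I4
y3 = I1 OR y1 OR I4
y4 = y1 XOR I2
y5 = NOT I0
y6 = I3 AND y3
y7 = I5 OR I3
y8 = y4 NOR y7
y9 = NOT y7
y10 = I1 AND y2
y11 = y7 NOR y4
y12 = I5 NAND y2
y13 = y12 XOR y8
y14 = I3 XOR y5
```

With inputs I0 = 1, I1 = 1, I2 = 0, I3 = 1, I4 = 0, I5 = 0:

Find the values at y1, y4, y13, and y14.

y1 = I5 XNOR I2 = 0 XNOR 0 = 1
y2 = I3 NAND I4 = 1 NAND 0 = 1
y4 = y1 XOR I2 = 1 XOR 0 = 1
y5 = NOT I0 = NOT 1 = 0
y7 = I5 OR I3 = 0 OR 1 = 1
y8 = y4 NOR y7 = 1 NOR 1 = 0
y12 = I5 NAND y2 = 0 NAND 1 = 1
y13 = y12 XOR y8 = 1 XOR 0 = 1
y14 = I3 XOR y5 = 1 XOR 0 = 1

y1 = 1, y4 = 1, y13 = 1, y14 = 1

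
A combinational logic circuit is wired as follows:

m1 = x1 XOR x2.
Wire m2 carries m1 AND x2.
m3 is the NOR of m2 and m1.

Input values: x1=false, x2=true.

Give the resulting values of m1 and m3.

m1 = x1 XOR x2 = false XOR true = true
m2 = m1 AND x2 = true AND true = true
m3 = m2 NOR m1 = true NOR true = false

m1 = true; m3 = false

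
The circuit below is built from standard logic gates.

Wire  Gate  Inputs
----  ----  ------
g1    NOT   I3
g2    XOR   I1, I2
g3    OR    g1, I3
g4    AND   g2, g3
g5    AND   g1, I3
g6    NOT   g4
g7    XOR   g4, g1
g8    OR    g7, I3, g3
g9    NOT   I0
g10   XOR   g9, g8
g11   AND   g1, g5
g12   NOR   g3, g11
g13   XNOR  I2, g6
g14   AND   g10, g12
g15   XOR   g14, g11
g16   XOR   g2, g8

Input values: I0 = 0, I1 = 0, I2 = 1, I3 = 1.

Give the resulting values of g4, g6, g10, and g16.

g4 = 1; g6 = 0; g10 = 0; g16 = 0

g1 = NOT I3 = NOT 1 = 0
g2 = I1 XOR I2 = 0 XOR 1 = 1
g3 = g1 OR I3 = 0 OR 1 = 1
g4 = g2 AND g3 = 1 AND 1 = 1
g6 = NOT g4 = NOT 1 = 0
g7 = g4 XOR g1 = 1 XOR 0 = 1
g8 = g7 OR I3 OR g3 = 1 OR 1 OR 1 = 1
g9 = NOT I0 = NOT 0 = 1
g10 = g9 XOR g8 = 1 XOR 1 = 0
g16 = g2 XOR g8 = 1 XOR 1 = 0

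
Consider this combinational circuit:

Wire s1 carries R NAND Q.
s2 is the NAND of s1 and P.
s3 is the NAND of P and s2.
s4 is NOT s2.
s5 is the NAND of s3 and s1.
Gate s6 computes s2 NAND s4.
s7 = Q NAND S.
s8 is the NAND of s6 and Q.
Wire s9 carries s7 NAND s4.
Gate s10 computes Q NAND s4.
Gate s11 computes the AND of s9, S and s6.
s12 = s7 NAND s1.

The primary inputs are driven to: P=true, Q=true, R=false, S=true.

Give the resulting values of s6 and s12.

s1 = R NAND Q = false NAND true = true
s2 = s1 NAND P = true NAND true = false
s4 = NOT s2 = NOT false = true
s6 = s2 NAND s4 = false NAND true = true
s7 = Q NAND S = true NAND true = false
s12 = s7 NAND s1 = false NAND true = true

s6 = true, s12 = true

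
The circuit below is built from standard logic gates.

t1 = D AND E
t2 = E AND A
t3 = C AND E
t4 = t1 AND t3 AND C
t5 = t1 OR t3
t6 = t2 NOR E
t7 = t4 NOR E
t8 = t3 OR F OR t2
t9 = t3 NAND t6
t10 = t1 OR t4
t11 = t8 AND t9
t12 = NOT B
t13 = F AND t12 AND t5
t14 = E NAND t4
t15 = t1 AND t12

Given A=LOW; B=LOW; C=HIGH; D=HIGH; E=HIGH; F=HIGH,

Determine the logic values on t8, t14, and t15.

t8 = HIGH  t14 = LOW  t15 = HIGH

t1 = D AND E = HIGH AND HIGH = HIGH
t2 = E AND A = HIGH AND LOW = LOW
t3 = C AND E = HIGH AND HIGH = HIGH
t4 = t1 AND t3 AND C = HIGH AND HIGH AND HIGH = HIGH
t8 = t3 OR F OR t2 = HIGH OR HIGH OR LOW = HIGH
t12 = NOT B = NOT LOW = HIGH
t14 = E NAND t4 = HIGH NAND HIGH = LOW
t15 = t1 AND t12 = HIGH AND HIGH = HIGH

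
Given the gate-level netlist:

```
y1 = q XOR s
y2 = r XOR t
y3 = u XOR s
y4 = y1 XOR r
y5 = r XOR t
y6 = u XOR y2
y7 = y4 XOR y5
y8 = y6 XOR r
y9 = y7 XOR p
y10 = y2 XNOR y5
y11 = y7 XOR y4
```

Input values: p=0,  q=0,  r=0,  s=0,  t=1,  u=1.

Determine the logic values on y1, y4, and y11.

y1 = 0, y4 = 0, y11 = 1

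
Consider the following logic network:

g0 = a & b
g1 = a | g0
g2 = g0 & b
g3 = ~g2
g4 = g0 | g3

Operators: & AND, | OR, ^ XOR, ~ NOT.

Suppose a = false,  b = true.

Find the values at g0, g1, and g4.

g0 = false  g1 = false  g4 = true

g0 = a AND b = false AND true = false
g1 = a OR g0 = false OR false = false
g2 = g0 AND b = false AND true = false
g3 = NOT g2 = NOT false = true
g4 = g0 OR g3 = false OR true = true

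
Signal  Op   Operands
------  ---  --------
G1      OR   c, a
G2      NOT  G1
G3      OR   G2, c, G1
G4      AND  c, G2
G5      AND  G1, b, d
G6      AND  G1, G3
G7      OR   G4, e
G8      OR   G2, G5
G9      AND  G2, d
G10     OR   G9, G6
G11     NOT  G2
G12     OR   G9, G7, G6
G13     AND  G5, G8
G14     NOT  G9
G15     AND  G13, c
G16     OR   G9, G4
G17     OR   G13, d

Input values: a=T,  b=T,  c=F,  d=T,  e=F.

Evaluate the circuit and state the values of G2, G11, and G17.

G1 = c OR a = F OR T = T
G2 = NOT G1 = NOT T = F
G5 = G1 AND b AND d = T AND T AND T = T
G8 = G2 OR G5 = F OR T = T
G11 = NOT G2 = NOT F = T
G13 = G5 AND G8 = T AND T = T
G17 = G13 OR d = T OR T = T

G2 = F, G11 = T, G17 = T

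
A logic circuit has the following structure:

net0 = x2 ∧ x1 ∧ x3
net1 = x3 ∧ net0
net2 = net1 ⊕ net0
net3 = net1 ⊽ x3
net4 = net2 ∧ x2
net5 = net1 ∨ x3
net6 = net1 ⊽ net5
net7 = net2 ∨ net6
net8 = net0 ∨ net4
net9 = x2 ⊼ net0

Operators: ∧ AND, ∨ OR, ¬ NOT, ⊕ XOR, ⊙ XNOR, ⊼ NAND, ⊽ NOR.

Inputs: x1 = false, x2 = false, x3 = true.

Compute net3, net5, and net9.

net3 = false; net5 = true; net9 = true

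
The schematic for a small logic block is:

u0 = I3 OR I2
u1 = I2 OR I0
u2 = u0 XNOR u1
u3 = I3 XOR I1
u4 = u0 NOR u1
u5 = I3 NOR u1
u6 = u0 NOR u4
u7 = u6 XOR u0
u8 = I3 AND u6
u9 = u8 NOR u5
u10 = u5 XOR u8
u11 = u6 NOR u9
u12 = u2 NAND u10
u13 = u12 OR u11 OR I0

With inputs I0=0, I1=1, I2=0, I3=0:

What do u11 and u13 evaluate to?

u11 = 1, u13 = 1

u0 = I3 OR I2 = 0 OR 0 = 0
u1 = I2 OR I0 = 0 OR 0 = 0
u2 = u0 XNOR u1 = 0 XNOR 0 = 1
u4 = u0 NOR u1 = 0 NOR 0 = 1
u5 = I3 NOR u1 = 0 NOR 0 = 1
u6 = u0 NOR u4 = 0 NOR 1 = 0
u8 = I3 AND u6 = 0 AND 0 = 0
u9 = u8 NOR u5 = 0 NOR 1 = 0
u10 = u5 XOR u8 = 1 XOR 0 = 1
u11 = u6 NOR u9 = 0 NOR 0 = 1
u12 = u2 NAND u10 = 1 NAND 1 = 0
u13 = u12 OR u11 OR I0 = 0 OR 1 OR 0 = 1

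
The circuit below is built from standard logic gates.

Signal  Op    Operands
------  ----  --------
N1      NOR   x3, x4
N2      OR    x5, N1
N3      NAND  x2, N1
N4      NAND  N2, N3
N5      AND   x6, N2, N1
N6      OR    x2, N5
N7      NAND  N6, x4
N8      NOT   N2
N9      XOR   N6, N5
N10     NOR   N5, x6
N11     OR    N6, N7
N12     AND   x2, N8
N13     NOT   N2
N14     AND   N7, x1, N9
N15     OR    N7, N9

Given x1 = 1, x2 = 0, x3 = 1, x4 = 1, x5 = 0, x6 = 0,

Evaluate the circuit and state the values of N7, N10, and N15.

N7 = 1, N10 = 1, N15 = 1

N1 = x3 NOR x4 = 1 NOR 1 = 0
N2 = x5 OR N1 = 0 OR 0 = 0
N5 = x6 AND N2 AND N1 = 0 AND 0 AND 0 = 0
N6 = x2 OR N5 = 0 OR 0 = 0
N7 = N6 NAND x4 = 0 NAND 1 = 1
N9 = N6 XOR N5 = 0 XOR 0 = 0
N10 = N5 NOR x6 = 0 NOR 0 = 1
N15 = N7 OR N9 = 1 OR 0 = 1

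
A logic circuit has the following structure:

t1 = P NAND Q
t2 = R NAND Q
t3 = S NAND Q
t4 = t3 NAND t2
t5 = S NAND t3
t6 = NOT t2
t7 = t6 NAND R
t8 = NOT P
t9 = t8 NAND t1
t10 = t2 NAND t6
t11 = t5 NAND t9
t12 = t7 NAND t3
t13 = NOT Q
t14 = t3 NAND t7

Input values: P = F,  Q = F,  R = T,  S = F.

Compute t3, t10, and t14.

t3 = T, t10 = T, t14 = F

t2 = R NAND Q = T NAND F = T
t3 = S NAND Q = F NAND F = T
t6 = NOT t2 = NOT T = F
t7 = t6 NAND R = F NAND T = T
t10 = t2 NAND t6 = T NAND F = T
t14 = t3 NAND t7 = T NAND T = F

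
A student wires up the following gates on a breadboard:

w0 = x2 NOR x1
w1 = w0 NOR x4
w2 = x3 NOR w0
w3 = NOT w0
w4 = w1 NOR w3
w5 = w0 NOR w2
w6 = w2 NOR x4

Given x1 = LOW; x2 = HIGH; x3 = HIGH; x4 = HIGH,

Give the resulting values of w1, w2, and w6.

w0 = x2 NOR x1 = HIGH NOR LOW = LOW
w1 = w0 NOR x4 = LOW NOR HIGH = LOW
w2 = x3 NOR w0 = HIGH NOR LOW = LOW
w6 = w2 NOR x4 = LOW NOR HIGH = LOW

w1 = LOW, w2 = LOW, w6 = LOW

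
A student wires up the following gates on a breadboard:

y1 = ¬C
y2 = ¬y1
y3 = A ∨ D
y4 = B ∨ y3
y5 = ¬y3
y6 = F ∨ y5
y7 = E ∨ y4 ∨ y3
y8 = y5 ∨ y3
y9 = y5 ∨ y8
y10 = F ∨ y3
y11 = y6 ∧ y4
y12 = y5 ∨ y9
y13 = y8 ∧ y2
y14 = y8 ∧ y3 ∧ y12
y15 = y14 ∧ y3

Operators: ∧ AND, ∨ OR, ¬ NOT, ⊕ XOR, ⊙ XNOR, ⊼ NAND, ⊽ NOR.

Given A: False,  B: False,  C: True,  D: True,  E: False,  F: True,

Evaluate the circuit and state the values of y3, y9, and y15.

y3 = True; y9 = True; y15 = True

y3 = A OR D = False OR True = True
y5 = NOT y3 = NOT True = False
y8 = y5 OR y3 = False OR True = True
y9 = y5 OR y8 = False OR True = True
y12 = y5 OR y9 = False OR True = True
y14 = y8 AND y3 AND y12 = True AND True AND True = True
y15 = y14 AND y3 = True AND True = True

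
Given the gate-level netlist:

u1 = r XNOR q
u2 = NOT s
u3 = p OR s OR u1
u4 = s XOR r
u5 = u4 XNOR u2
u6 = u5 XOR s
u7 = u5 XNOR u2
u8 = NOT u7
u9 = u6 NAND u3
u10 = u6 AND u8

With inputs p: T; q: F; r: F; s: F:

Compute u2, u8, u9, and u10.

u1 = r XNOR q = F XNOR F = T
u2 = NOT s = NOT F = T
u3 = p OR s OR u1 = T OR F OR T = T
u4 = s XOR r = F XOR F = F
u5 = u4 XNOR u2 = F XNOR T = F
u6 = u5 XOR s = F XOR F = F
u7 = u5 XNOR u2 = F XNOR T = F
u8 = NOT u7 = NOT F = T
u9 = u6 NAND u3 = F NAND T = T
u10 = u6 AND u8 = F AND T = F

u2 = T  u8 = T  u9 = T  u10 = F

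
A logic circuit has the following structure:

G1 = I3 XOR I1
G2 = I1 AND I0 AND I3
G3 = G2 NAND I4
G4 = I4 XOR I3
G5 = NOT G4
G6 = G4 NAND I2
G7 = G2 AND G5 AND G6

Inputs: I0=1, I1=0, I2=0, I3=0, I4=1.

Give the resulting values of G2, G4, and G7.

G2 = I1 AND I0 AND I3 = 0 AND 1 AND 0 = 0
G4 = I4 XOR I3 = 1 XOR 0 = 1
G5 = NOT G4 = NOT 1 = 0
G6 = G4 NAND I2 = 1 NAND 0 = 1
G7 = G2 AND G5 AND G6 = 0 AND 0 AND 1 = 0

G2 = 0, G4 = 1, G7 = 0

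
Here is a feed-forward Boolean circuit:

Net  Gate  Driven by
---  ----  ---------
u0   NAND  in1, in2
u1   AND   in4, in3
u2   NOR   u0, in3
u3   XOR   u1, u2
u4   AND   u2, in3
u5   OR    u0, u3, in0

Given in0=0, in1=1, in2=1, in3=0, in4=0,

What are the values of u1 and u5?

u0 = in1 NAND in2 = 1 NAND 1 = 0
u1 = in4 AND in3 = 0 AND 0 = 0
u2 = u0 NOR in3 = 0 NOR 0 = 1
u3 = u1 XOR u2 = 0 XOR 1 = 1
u5 = u0 OR u3 OR in0 = 0 OR 1 OR 0 = 1

u1 = 0  u5 = 1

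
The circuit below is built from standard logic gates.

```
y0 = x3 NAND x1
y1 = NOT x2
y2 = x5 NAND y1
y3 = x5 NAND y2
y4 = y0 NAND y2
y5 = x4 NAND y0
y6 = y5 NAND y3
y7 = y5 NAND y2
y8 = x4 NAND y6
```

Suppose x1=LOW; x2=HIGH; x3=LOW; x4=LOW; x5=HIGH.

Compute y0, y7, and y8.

y0 = HIGH, y7 = LOW, y8 = HIGH

y0 = x3 NAND x1 = LOW NAND LOW = HIGH
y1 = NOT x2 = NOT HIGH = LOW
y2 = x5 NAND y1 = HIGH NAND LOW = HIGH
y3 = x5 NAND y2 = HIGH NAND HIGH = LOW
y5 = x4 NAND y0 = LOW NAND HIGH = HIGH
y6 = y5 NAND y3 = HIGH NAND LOW = HIGH
y7 = y5 NAND y2 = HIGH NAND HIGH = LOW
y8 = x4 NAND y6 = LOW NAND HIGH = HIGH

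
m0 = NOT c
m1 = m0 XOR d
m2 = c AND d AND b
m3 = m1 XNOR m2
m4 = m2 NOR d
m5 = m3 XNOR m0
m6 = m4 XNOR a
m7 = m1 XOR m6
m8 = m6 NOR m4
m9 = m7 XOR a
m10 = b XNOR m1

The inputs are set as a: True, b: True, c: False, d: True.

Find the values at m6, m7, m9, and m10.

m0 = NOT c = NOT False = True
m1 = m0 XOR d = True XOR True = False
m2 = c AND d AND b = False AND True AND True = False
m4 = m2 NOR d = False NOR True = False
m6 = m4 XNOR a = False XNOR True = False
m7 = m1 XOR m6 = False XOR False = False
m9 = m7 XOR a = False XOR True = True
m10 = b XNOR m1 = True XNOR False = False

m6 = False  m7 = False  m9 = True  m10 = False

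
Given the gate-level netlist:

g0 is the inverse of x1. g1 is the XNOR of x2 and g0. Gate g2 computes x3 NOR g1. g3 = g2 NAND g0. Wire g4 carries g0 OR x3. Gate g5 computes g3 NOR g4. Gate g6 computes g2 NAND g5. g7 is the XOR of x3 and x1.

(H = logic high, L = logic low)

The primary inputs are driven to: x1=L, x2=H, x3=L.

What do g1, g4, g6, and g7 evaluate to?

g0 = NOT x1 = NOT L = H
g1 = x2 XNOR g0 = H XNOR H = H
g2 = x3 NOR g1 = L NOR H = L
g3 = g2 NAND g0 = L NAND H = H
g4 = g0 OR x3 = H OR L = H
g5 = g3 NOR g4 = H NOR H = L
g6 = g2 NAND g5 = L NAND L = H
g7 = x3 XOR x1 = L XOR L = L

g1 = H  g4 = H  g6 = H  g7 = L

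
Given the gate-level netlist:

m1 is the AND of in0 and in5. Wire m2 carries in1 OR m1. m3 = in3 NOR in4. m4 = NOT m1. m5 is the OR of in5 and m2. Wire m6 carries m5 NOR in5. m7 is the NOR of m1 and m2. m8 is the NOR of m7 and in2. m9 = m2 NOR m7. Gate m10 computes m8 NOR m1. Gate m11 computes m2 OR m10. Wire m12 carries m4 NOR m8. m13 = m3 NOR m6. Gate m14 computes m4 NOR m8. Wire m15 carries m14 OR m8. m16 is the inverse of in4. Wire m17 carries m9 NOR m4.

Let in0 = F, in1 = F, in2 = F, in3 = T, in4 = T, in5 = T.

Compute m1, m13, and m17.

m1 = in0 AND in5 = F AND T = F
m2 = in1 OR m1 = F OR F = F
m3 = in3 NOR in4 = T NOR T = F
m4 = NOT m1 = NOT F = T
m5 = in5 OR m2 = T OR F = T
m6 = m5 NOR in5 = T NOR T = F
m7 = m1 NOR m2 = F NOR F = T
m9 = m2 NOR m7 = F NOR T = F
m13 = m3 NOR m6 = F NOR F = T
m17 = m9 NOR m4 = F NOR T = F

m1 = F  m13 = T  m17 = F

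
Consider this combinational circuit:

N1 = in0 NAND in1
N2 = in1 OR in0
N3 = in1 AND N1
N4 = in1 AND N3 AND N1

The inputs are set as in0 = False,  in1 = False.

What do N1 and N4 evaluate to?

N1 = in0 NAND in1 = False NAND False = True
N3 = in1 AND N1 = False AND True = False
N4 = in1 AND N3 AND N1 = False AND False AND True = False

N1 = True; N4 = False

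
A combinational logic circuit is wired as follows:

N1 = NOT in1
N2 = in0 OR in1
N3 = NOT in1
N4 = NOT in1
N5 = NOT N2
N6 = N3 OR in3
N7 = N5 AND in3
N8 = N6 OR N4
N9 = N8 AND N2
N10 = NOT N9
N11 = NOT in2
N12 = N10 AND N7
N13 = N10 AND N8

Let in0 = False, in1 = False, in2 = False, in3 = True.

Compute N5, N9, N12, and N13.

N5 = True, N9 = False, N12 = True, N13 = True

N2 = in0 OR in1 = False OR False = False
N3 = NOT in1 = NOT False = True
N4 = NOT in1 = NOT False = True
N5 = NOT N2 = NOT False = True
N6 = N3 OR in3 = True OR True = True
N7 = N5 AND in3 = True AND True = True
N8 = N6 OR N4 = True OR True = True
N9 = N8 AND N2 = True AND False = False
N10 = NOT N9 = NOT False = True
N12 = N10 AND N7 = True AND True = True
N13 = N10 AND N8 = True AND True = True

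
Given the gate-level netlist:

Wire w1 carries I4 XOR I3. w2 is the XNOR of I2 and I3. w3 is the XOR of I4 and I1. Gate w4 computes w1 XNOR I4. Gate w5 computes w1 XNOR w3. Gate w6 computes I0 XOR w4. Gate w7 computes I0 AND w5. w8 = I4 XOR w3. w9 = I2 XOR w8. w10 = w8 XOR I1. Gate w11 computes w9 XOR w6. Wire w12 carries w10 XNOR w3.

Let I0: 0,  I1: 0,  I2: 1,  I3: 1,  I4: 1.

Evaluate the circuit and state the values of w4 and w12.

w1 = I4 XOR I3 = 1 XOR 1 = 0
w3 = I4 XOR I1 = 1 XOR 0 = 1
w4 = w1 XNOR I4 = 0 XNOR 1 = 0
w8 = I4 XOR w3 = 1 XOR 1 = 0
w10 = w8 XOR I1 = 0 XOR 0 = 0
w12 = w10 XNOR w3 = 0 XNOR 1 = 0

w4 = 0, w12 = 0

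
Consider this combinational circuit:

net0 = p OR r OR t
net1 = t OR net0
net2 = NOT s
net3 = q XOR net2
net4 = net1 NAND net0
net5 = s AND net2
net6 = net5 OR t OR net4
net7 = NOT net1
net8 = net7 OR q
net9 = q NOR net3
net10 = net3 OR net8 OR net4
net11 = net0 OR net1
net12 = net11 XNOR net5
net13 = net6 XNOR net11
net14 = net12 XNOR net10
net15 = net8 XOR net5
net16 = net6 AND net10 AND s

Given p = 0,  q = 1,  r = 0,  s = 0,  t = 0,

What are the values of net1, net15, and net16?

net1 = 0  net15 = 1  net16 = 0

net0 = p OR r OR t = 0 OR 0 OR 0 = 0
net1 = t OR net0 = 0 OR 0 = 0
net2 = NOT s = NOT 0 = 1
net3 = q XOR net2 = 1 XOR 1 = 0
net4 = net1 NAND net0 = 0 NAND 0 = 1
net5 = s AND net2 = 0 AND 1 = 0
net6 = net5 OR t OR net4 = 0 OR 0 OR 1 = 1
net7 = NOT net1 = NOT 0 = 1
net8 = net7 OR q = 1 OR 1 = 1
net10 = net3 OR net8 OR net4 = 0 OR 1 OR 1 = 1
net15 = net8 XOR net5 = 1 XOR 0 = 1
net16 = net6 AND net10 AND s = 1 AND 1 AND 0 = 0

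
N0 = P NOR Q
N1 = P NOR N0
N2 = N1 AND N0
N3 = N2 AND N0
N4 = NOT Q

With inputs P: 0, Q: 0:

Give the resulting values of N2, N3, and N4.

N2 = 0  N3 = 0  N4 = 1

N0 = P NOR Q = 0 NOR 0 = 1
N1 = P NOR N0 = 0 NOR 1 = 0
N2 = N1 AND N0 = 0 AND 1 = 0
N3 = N2 AND N0 = 0 AND 1 = 0
N4 = NOT Q = NOT 0 = 1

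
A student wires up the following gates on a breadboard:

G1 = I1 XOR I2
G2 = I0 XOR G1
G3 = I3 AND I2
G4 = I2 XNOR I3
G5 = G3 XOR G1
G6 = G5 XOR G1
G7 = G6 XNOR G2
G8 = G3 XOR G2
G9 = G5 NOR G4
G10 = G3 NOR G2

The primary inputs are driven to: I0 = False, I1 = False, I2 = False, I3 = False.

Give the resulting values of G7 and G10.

G1 = I1 XOR I2 = False XOR False = False
G2 = I0 XOR G1 = False XOR False = False
G3 = I3 AND I2 = False AND False = False
G5 = G3 XOR G1 = False XOR False = False
G6 = G5 XOR G1 = False XOR False = False
G7 = G6 XNOR G2 = False XNOR False = True
G10 = G3 NOR G2 = False NOR False = True

G7 = True; G10 = True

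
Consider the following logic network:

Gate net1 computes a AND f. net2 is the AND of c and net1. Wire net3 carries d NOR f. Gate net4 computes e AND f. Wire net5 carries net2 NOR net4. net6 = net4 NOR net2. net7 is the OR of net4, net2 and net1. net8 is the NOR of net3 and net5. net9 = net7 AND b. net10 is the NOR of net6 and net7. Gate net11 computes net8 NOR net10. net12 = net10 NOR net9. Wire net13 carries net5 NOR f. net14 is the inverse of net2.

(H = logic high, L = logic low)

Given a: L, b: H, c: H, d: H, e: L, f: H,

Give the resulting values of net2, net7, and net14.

net1 = a AND f = L AND H = L
net2 = c AND net1 = H AND L = L
net4 = e AND f = L AND H = L
net7 = net4 OR net2 OR net1 = L OR L OR L = L
net14 = NOT net2 = NOT L = H

net2 = L; net7 = L; net14 = H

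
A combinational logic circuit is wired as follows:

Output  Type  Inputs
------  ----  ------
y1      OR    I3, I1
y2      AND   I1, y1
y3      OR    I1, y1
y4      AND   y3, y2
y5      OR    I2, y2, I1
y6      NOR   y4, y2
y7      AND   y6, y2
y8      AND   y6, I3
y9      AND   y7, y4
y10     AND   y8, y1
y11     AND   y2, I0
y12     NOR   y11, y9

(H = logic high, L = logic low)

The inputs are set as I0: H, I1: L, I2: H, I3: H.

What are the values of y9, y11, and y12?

y9 = L, y11 = L, y12 = H

y1 = I3 OR I1 = H OR L = H
y2 = I1 AND y1 = L AND H = L
y3 = I1 OR y1 = L OR H = H
y4 = y3 AND y2 = H AND L = L
y6 = y4 NOR y2 = L NOR L = H
y7 = y6 AND y2 = H AND L = L
y9 = y7 AND y4 = L AND L = L
y11 = y2 AND I0 = L AND H = L
y12 = y11 NOR y9 = L NOR L = H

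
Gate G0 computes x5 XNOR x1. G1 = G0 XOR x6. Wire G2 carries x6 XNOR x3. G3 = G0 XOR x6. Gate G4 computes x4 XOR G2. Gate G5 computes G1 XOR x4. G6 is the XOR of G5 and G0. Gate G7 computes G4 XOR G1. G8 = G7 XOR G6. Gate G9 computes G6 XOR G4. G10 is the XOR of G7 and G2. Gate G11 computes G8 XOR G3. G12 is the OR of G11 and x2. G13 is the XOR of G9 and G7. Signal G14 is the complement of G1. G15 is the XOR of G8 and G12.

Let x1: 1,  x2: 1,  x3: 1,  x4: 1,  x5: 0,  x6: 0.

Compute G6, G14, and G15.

G6 = 1  G14 = 1  G15 = 1

G0 = x5 XNOR x1 = 0 XNOR 1 = 0
G1 = G0 XOR x6 = 0 XOR 0 = 0
G2 = x6 XNOR x3 = 0 XNOR 1 = 0
G3 = G0 XOR x6 = 0 XOR 0 = 0
G4 = x4 XOR G2 = 1 XOR 0 = 1
G5 = G1 XOR x4 = 0 XOR 1 = 1
G6 = G5 XOR G0 = 1 XOR 0 = 1
G7 = G4 XOR G1 = 1 XOR 0 = 1
G8 = G7 XOR G6 = 1 XOR 1 = 0
G11 = G8 XOR G3 = 0 XOR 0 = 0
G12 = G11 OR x2 = 0 OR 1 = 1
G14 = NOT G1 = NOT 0 = 1
G15 = G8 XOR G12 = 0 XOR 1 = 1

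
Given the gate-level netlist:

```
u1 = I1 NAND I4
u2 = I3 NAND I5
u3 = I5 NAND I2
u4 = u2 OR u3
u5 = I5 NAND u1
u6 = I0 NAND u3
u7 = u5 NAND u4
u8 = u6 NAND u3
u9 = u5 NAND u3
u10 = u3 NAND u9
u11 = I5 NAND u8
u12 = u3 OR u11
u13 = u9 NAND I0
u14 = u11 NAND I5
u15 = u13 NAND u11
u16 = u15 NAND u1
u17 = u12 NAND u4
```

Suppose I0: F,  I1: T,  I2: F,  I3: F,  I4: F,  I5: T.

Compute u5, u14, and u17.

u5 = F; u14 = F; u17 = F

u1 = I1 NAND I4 = T NAND F = T
u2 = I3 NAND I5 = F NAND T = T
u3 = I5 NAND I2 = T NAND F = T
u4 = u2 OR u3 = T OR T = T
u5 = I5 NAND u1 = T NAND T = F
u6 = I0 NAND u3 = F NAND T = T
u8 = u6 NAND u3 = T NAND T = F
u11 = I5 NAND u8 = T NAND F = T
u12 = u3 OR u11 = T OR T = T
u14 = u11 NAND I5 = T NAND T = F
u17 = u12 NAND u4 = T NAND T = F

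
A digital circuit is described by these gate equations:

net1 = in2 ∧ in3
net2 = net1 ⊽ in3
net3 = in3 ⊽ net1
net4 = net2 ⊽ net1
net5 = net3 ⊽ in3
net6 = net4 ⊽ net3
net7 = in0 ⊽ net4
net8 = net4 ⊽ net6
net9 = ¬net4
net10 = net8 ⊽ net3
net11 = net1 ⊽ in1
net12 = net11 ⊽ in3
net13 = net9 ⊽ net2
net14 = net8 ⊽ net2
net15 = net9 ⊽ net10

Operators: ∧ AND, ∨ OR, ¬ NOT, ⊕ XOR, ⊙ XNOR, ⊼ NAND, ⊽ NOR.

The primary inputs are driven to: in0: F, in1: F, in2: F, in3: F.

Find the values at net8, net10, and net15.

net8 = T  net10 = F  net15 = F

net1 = in2 AND in3 = F AND F = F
net2 = net1 NOR in3 = F NOR F = T
net3 = in3 NOR net1 = F NOR F = T
net4 = net2 NOR net1 = T NOR F = F
net6 = net4 NOR net3 = F NOR T = F
net8 = net4 NOR net6 = F NOR F = T
net9 = NOT net4 = NOT F = T
net10 = net8 NOR net3 = T NOR T = F
net15 = net9 NOR net10 = T NOR F = F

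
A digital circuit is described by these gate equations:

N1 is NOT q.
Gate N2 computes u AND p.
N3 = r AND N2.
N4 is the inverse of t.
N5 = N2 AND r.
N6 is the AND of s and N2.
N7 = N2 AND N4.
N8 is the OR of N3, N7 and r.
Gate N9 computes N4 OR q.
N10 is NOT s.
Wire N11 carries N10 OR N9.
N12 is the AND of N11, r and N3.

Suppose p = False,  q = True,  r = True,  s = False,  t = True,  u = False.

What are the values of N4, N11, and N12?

N4 = False; N11 = True; N12 = False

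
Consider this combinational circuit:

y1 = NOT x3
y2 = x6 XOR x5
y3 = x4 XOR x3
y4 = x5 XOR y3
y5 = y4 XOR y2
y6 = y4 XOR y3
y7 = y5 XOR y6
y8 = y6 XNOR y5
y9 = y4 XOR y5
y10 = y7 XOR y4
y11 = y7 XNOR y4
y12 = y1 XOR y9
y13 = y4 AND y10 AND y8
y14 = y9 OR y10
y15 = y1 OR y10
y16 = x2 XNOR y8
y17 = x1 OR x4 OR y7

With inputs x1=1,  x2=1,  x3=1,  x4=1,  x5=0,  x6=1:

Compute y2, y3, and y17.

y2 = x6 XOR x5 = 1 XOR 0 = 1
y3 = x4 XOR x3 = 1 XOR 1 = 0
y4 = x5 XOR y3 = 0 XOR 0 = 0
y5 = y4 XOR y2 = 0 XOR 1 = 1
y6 = y4 XOR y3 = 0 XOR 0 = 0
y7 = y5 XOR y6 = 1 XOR 0 = 1
y17 = x1 OR x4 OR y7 = 1 OR 1 OR 1 = 1

y2 = 1, y3 = 0, y17 = 1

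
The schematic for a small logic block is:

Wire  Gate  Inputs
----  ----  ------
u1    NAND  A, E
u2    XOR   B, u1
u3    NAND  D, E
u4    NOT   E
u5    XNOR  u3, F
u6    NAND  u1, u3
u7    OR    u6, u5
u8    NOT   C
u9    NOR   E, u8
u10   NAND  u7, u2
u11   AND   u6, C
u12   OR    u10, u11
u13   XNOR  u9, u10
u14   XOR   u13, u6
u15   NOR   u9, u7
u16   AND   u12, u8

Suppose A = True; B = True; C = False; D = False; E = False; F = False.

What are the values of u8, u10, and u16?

u8 = True; u10 = True; u16 = True

u1 = A NAND E = True NAND False = True
u2 = B XOR u1 = True XOR True = False
u3 = D NAND E = False NAND False = True
u5 = u3 XNOR F = True XNOR False = False
u6 = u1 NAND u3 = True NAND True = False
u7 = u6 OR u5 = False OR False = False
u8 = NOT C = NOT False = True
u10 = u7 NAND u2 = False NAND False = True
u11 = u6 AND C = False AND False = False
u12 = u10 OR u11 = True OR False = True
u16 = u12 AND u8 = True AND True = True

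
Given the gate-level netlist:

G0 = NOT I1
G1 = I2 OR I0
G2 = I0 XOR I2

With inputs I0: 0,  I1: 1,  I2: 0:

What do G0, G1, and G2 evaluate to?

G0 = NOT I1 = NOT 1 = 0
G1 = I2 OR I0 = 0 OR 0 = 0
G2 = I0 XOR I2 = 0 XOR 0 = 0

G0 = 0, G1 = 0, G2 = 0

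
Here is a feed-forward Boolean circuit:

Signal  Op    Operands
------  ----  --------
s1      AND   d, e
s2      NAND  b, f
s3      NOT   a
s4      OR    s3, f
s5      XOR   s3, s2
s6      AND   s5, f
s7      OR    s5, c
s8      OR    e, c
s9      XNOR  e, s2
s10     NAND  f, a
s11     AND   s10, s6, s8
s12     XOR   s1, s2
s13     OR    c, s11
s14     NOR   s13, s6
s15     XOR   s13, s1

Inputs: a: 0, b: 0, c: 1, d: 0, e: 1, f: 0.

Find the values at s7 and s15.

s1 = d AND e = 0 AND 1 = 0
s2 = b NAND f = 0 NAND 0 = 1
s3 = NOT a = NOT 0 = 1
s5 = s3 XOR s2 = 1 XOR 1 = 0
s6 = s5 AND f = 0 AND 0 = 0
s7 = s5 OR c = 0 OR 1 = 1
s8 = e OR c = 1 OR 1 = 1
s10 = f NAND a = 0 NAND 0 = 1
s11 = s10 AND s6 AND s8 = 1 AND 0 AND 1 = 0
s13 = c OR s11 = 1 OR 0 = 1
s15 = s13 XOR s1 = 1 XOR 0 = 1

s7 = 1  s15 = 1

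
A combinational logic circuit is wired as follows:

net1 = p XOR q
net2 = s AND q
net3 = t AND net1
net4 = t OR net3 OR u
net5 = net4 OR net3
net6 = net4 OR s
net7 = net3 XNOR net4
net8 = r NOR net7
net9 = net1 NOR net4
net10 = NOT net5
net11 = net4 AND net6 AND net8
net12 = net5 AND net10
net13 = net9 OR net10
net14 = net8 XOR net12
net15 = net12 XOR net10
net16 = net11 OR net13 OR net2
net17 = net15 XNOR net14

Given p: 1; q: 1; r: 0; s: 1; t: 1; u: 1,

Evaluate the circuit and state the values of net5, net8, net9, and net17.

net1 = p XOR q = 1 XOR 1 = 0
net3 = t AND net1 = 1 AND 0 = 0
net4 = t OR net3 OR u = 1 OR 0 OR 1 = 1
net5 = net4 OR net3 = 1 OR 0 = 1
net7 = net3 XNOR net4 = 0 XNOR 1 = 0
net8 = r NOR net7 = 0 NOR 0 = 1
net9 = net1 NOR net4 = 0 NOR 1 = 0
net10 = NOT net5 = NOT 1 = 0
net12 = net5 AND net10 = 1 AND 0 = 0
net14 = net8 XOR net12 = 1 XOR 0 = 1
net15 = net12 XOR net10 = 0 XOR 0 = 0
net17 = net15 XNOR net14 = 0 XNOR 1 = 0

net5 = 1, net8 = 1, net9 = 0, net17 = 0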